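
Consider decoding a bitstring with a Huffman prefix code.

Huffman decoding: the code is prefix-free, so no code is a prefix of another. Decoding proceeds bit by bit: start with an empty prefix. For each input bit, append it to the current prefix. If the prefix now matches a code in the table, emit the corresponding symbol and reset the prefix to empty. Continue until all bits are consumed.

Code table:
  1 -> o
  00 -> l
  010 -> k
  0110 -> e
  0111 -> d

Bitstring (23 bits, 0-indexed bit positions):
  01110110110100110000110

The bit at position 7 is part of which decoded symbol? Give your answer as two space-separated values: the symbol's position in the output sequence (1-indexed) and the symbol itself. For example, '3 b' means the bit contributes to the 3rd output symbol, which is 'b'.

Bit 0: prefix='0' (no match yet)
Bit 1: prefix='01' (no match yet)
Bit 2: prefix='011' (no match yet)
Bit 3: prefix='0111' -> emit 'd', reset
Bit 4: prefix='0' (no match yet)
Bit 5: prefix='01' (no match yet)
Bit 6: prefix='011' (no match yet)
Bit 7: prefix='0110' -> emit 'e', reset
Bit 8: prefix='1' -> emit 'o', reset
Bit 9: prefix='1' -> emit 'o', reset
Bit 10: prefix='0' (no match yet)
Bit 11: prefix='01' (no match yet)

Answer: 2 e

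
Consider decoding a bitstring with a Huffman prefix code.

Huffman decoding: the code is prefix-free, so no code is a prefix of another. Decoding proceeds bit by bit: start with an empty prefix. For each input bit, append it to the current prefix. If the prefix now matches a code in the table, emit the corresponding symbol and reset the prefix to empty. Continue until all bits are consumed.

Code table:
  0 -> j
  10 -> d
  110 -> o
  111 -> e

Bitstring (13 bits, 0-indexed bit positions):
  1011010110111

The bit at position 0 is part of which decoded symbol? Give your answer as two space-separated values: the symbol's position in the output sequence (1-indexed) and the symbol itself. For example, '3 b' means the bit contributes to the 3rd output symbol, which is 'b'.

Bit 0: prefix='1' (no match yet)
Bit 1: prefix='10' -> emit 'd', reset
Bit 2: prefix='1' (no match yet)
Bit 3: prefix='11' (no match yet)
Bit 4: prefix='110' -> emit 'o', reset

Answer: 1 d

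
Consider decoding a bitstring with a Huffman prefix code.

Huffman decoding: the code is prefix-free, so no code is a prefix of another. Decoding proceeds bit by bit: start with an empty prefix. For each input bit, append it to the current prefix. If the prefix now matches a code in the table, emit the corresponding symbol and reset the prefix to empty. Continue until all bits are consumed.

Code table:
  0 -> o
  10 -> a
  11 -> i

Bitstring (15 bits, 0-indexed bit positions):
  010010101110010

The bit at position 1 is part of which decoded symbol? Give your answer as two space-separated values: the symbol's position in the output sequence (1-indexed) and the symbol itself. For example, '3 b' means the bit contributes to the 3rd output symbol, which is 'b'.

Bit 0: prefix='0' -> emit 'o', reset
Bit 1: prefix='1' (no match yet)
Bit 2: prefix='10' -> emit 'a', reset
Bit 3: prefix='0' -> emit 'o', reset
Bit 4: prefix='1' (no match yet)
Bit 5: prefix='10' -> emit 'a', reset

Answer: 2 a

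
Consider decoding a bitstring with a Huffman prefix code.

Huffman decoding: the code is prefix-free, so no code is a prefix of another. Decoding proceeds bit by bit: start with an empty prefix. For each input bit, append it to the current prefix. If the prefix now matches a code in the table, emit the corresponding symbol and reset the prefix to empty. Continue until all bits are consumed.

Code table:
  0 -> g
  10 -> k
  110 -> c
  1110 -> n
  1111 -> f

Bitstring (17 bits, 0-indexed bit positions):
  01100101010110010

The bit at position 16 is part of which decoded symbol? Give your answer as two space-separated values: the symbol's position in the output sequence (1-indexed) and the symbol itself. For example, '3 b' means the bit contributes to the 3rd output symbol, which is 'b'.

Answer: 9 k

Derivation:
Bit 0: prefix='0' -> emit 'g', reset
Bit 1: prefix='1' (no match yet)
Bit 2: prefix='11' (no match yet)
Bit 3: prefix='110' -> emit 'c', reset
Bit 4: prefix='0' -> emit 'g', reset
Bit 5: prefix='1' (no match yet)
Bit 6: prefix='10' -> emit 'k', reset
Bit 7: prefix='1' (no match yet)
Bit 8: prefix='10' -> emit 'k', reset
Bit 9: prefix='1' (no match yet)
Bit 10: prefix='10' -> emit 'k', reset
Bit 11: prefix='1' (no match yet)
Bit 12: prefix='11' (no match yet)
Bit 13: prefix='110' -> emit 'c', reset
Bit 14: prefix='0' -> emit 'g', reset
Bit 15: prefix='1' (no match yet)
Bit 16: prefix='10' -> emit 'k', reset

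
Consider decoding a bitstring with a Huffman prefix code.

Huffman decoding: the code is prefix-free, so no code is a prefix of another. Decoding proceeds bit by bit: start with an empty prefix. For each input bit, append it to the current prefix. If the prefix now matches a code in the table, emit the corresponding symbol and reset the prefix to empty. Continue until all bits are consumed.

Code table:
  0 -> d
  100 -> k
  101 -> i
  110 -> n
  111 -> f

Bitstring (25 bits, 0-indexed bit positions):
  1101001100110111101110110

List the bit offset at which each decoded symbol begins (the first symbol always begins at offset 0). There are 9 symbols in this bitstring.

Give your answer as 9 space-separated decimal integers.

Answer: 0 3 6 9 10 13 16 19 22

Derivation:
Bit 0: prefix='1' (no match yet)
Bit 1: prefix='11' (no match yet)
Bit 2: prefix='110' -> emit 'n', reset
Bit 3: prefix='1' (no match yet)
Bit 4: prefix='10' (no match yet)
Bit 5: prefix='100' -> emit 'k', reset
Bit 6: prefix='1' (no match yet)
Bit 7: prefix='11' (no match yet)
Bit 8: prefix='110' -> emit 'n', reset
Bit 9: prefix='0' -> emit 'd', reset
Bit 10: prefix='1' (no match yet)
Bit 11: prefix='11' (no match yet)
Bit 12: prefix='110' -> emit 'n', reset
Bit 13: prefix='1' (no match yet)
Bit 14: prefix='11' (no match yet)
Bit 15: prefix='111' -> emit 'f', reset
Bit 16: prefix='1' (no match yet)
Bit 17: prefix='10' (no match yet)
Bit 18: prefix='101' -> emit 'i', reset
Bit 19: prefix='1' (no match yet)
Bit 20: prefix='11' (no match yet)
Bit 21: prefix='110' -> emit 'n', reset
Bit 22: prefix='1' (no match yet)
Bit 23: prefix='11' (no match yet)
Bit 24: prefix='110' -> emit 'n', reset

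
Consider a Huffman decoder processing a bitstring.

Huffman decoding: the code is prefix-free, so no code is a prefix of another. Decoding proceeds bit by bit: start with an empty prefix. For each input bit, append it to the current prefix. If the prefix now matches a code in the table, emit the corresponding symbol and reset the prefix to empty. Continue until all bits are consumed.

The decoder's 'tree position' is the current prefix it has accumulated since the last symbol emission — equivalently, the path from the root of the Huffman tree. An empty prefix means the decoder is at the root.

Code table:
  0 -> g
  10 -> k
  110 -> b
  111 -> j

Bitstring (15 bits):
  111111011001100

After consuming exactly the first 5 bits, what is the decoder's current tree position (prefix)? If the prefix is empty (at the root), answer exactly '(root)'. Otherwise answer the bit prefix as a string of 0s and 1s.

Answer: 11

Derivation:
Bit 0: prefix='1' (no match yet)
Bit 1: prefix='11' (no match yet)
Bit 2: prefix='111' -> emit 'j', reset
Bit 3: prefix='1' (no match yet)
Bit 4: prefix='11' (no match yet)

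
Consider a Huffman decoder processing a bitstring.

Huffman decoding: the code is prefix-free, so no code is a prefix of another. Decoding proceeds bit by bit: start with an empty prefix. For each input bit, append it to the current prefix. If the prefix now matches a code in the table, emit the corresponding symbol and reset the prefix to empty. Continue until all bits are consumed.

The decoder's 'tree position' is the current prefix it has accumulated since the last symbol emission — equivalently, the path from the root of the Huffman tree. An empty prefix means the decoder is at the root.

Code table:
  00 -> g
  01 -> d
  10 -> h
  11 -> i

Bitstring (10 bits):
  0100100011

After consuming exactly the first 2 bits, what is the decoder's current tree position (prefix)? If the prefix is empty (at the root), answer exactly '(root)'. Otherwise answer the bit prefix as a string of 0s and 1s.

Bit 0: prefix='0' (no match yet)
Bit 1: prefix='01' -> emit 'd', reset

Answer: (root)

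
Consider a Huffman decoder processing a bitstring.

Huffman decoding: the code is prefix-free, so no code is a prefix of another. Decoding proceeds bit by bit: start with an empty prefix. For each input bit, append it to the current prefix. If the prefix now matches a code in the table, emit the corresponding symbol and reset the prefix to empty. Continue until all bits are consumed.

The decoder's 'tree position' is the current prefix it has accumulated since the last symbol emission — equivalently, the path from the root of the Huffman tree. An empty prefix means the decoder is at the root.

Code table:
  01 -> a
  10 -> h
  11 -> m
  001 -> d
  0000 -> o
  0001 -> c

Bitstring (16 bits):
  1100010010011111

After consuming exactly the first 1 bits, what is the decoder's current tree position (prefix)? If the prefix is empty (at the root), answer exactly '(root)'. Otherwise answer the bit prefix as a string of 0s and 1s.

Bit 0: prefix='1' (no match yet)

Answer: 1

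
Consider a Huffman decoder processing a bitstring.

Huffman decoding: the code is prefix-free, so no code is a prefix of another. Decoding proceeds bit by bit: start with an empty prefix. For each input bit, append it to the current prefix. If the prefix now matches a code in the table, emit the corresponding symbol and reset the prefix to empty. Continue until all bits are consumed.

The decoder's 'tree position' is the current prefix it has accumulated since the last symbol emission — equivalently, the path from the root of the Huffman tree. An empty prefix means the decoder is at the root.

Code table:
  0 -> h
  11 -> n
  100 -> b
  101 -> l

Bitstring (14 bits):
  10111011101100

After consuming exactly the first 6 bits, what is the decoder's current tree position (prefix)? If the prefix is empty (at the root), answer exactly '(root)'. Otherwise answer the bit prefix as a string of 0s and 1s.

Bit 0: prefix='1' (no match yet)
Bit 1: prefix='10' (no match yet)
Bit 2: prefix='101' -> emit 'l', reset
Bit 3: prefix='1' (no match yet)
Bit 4: prefix='11' -> emit 'n', reset
Bit 5: prefix='0' -> emit 'h', reset

Answer: (root)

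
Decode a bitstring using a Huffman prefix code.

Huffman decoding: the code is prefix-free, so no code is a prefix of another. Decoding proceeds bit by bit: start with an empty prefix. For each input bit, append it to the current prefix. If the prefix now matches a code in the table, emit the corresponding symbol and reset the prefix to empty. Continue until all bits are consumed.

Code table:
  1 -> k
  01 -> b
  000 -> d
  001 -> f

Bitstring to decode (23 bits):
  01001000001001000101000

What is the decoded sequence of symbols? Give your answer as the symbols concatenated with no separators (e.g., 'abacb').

Bit 0: prefix='0' (no match yet)
Bit 1: prefix='01' -> emit 'b', reset
Bit 2: prefix='0' (no match yet)
Bit 3: prefix='00' (no match yet)
Bit 4: prefix='001' -> emit 'f', reset
Bit 5: prefix='0' (no match yet)
Bit 6: prefix='00' (no match yet)
Bit 7: prefix='000' -> emit 'd', reset
Bit 8: prefix='0' (no match yet)
Bit 9: prefix='00' (no match yet)
Bit 10: prefix='001' -> emit 'f', reset
Bit 11: prefix='0' (no match yet)
Bit 12: prefix='00' (no match yet)
Bit 13: prefix='001' -> emit 'f', reset
Bit 14: prefix='0' (no match yet)
Bit 15: prefix='00' (no match yet)
Bit 16: prefix='000' -> emit 'd', reset
Bit 17: prefix='1' -> emit 'k', reset
Bit 18: prefix='0' (no match yet)
Bit 19: prefix='01' -> emit 'b', reset
Bit 20: prefix='0' (no match yet)
Bit 21: prefix='00' (no match yet)
Bit 22: prefix='000' -> emit 'd', reset

Answer: bfdffdkbd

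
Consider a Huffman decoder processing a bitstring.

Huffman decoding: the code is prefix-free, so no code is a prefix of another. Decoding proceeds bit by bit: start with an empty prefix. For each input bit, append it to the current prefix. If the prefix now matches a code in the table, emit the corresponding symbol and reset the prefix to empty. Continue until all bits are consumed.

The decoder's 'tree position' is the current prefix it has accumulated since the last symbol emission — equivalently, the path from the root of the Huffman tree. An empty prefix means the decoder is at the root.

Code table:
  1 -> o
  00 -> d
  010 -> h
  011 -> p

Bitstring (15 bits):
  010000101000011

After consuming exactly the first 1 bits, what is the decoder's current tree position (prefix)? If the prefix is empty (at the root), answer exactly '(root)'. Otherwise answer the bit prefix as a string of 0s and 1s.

Answer: 0

Derivation:
Bit 0: prefix='0' (no match yet)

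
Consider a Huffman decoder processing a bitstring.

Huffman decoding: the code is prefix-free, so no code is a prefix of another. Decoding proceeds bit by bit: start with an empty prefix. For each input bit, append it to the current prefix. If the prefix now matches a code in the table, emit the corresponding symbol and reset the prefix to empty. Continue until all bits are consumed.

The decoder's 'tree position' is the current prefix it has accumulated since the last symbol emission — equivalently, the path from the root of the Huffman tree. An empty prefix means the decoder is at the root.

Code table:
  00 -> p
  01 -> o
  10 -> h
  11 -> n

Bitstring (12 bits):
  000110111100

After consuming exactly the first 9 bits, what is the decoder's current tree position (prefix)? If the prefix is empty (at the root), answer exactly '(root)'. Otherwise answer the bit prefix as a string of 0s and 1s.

Bit 0: prefix='0' (no match yet)
Bit 1: prefix='00' -> emit 'p', reset
Bit 2: prefix='0' (no match yet)
Bit 3: prefix='01' -> emit 'o', reset
Bit 4: prefix='1' (no match yet)
Bit 5: prefix='10' -> emit 'h', reset
Bit 6: prefix='1' (no match yet)
Bit 7: prefix='11' -> emit 'n', reset
Bit 8: prefix='1' (no match yet)

Answer: 1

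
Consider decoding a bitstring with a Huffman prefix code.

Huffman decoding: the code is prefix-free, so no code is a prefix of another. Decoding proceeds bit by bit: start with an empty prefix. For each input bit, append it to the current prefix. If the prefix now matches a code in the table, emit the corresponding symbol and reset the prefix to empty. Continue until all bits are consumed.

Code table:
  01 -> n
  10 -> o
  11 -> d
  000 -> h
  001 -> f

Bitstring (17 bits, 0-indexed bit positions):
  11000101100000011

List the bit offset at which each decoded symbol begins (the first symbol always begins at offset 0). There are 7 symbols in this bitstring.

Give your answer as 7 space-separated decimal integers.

Answer: 0 2 5 7 9 12 15

Derivation:
Bit 0: prefix='1' (no match yet)
Bit 1: prefix='11' -> emit 'd', reset
Bit 2: prefix='0' (no match yet)
Bit 3: prefix='00' (no match yet)
Bit 4: prefix='000' -> emit 'h', reset
Bit 5: prefix='1' (no match yet)
Bit 6: prefix='10' -> emit 'o', reset
Bit 7: prefix='1' (no match yet)
Bit 8: prefix='11' -> emit 'd', reset
Bit 9: prefix='0' (no match yet)
Bit 10: prefix='00' (no match yet)
Bit 11: prefix='000' -> emit 'h', reset
Bit 12: prefix='0' (no match yet)
Bit 13: prefix='00' (no match yet)
Bit 14: prefix='000' -> emit 'h', reset
Bit 15: prefix='1' (no match yet)
Bit 16: prefix='11' -> emit 'd', reset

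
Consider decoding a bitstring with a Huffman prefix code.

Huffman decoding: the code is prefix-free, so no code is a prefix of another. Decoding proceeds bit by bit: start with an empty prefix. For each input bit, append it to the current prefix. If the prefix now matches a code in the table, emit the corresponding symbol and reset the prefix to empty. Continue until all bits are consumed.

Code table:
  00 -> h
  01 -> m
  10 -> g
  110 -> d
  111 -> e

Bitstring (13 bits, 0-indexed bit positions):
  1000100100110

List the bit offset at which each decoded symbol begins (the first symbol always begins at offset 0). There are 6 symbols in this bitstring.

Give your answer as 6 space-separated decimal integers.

Bit 0: prefix='1' (no match yet)
Bit 1: prefix='10' -> emit 'g', reset
Bit 2: prefix='0' (no match yet)
Bit 3: prefix='00' -> emit 'h', reset
Bit 4: prefix='1' (no match yet)
Bit 5: prefix='10' -> emit 'g', reset
Bit 6: prefix='0' (no match yet)
Bit 7: prefix='01' -> emit 'm', reset
Bit 8: prefix='0' (no match yet)
Bit 9: prefix='00' -> emit 'h', reset
Bit 10: prefix='1' (no match yet)
Bit 11: prefix='11' (no match yet)
Bit 12: prefix='110' -> emit 'd', reset

Answer: 0 2 4 6 8 10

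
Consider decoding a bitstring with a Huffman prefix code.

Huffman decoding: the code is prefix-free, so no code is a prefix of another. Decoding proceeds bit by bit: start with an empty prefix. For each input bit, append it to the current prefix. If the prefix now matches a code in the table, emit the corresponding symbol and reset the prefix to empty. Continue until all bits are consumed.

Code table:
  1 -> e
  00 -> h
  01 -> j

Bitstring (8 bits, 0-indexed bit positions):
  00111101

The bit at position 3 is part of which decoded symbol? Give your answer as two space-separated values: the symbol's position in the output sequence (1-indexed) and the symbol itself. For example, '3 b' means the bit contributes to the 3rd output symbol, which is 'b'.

Answer: 3 e

Derivation:
Bit 0: prefix='0' (no match yet)
Bit 1: prefix='00' -> emit 'h', reset
Bit 2: prefix='1' -> emit 'e', reset
Bit 3: prefix='1' -> emit 'e', reset
Bit 4: prefix='1' -> emit 'e', reset
Bit 5: prefix='1' -> emit 'e', reset
Bit 6: prefix='0' (no match yet)
Bit 7: prefix='01' -> emit 'j', reset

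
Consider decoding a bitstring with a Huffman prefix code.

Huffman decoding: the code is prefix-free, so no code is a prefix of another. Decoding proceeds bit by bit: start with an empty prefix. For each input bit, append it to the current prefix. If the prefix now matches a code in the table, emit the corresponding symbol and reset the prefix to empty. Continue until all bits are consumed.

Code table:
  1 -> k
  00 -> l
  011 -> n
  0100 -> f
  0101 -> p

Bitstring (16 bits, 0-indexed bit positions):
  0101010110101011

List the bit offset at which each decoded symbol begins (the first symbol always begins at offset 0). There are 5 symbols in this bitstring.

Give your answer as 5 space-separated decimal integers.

Bit 0: prefix='0' (no match yet)
Bit 1: prefix='01' (no match yet)
Bit 2: prefix='010' (no match yet)
Bit 3: prefix='0101' -> emit 'p', reset
Bit 4: prefix='0' (no match yet)
Bit 5: prefix='01' (no match yet)
Bit 6: prefix='010' (no match yet)
Bit 7: prefix='0101' -> emit 'p', reset
Bit 8: prefix='1' -> emit 'k', reset
Bit 9: prefix='0' (no match yet)
Bit 10: prefix='01' (no match yet)
Bit 11: prefix='010' (no match yet)
Bit 12: prefix='0101' -> emit 'p', reset
Bit 13: prefix='0' (no match yet)
Bit 14: prefix='01' (no match yet)
Bit 15: prefix='011' -> emit 'n', reset

Answer: 0 4 8 9 13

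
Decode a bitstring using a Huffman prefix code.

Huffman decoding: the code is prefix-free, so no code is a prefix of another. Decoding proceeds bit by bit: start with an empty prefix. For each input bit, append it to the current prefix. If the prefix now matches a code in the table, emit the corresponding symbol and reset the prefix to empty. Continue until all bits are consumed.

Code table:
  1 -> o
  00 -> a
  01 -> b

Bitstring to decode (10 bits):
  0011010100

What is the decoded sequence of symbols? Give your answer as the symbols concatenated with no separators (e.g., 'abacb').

Bit 0: prefix='0' (no match yet)
Bit 1: prefix='00' -> emit 'a', reset
Bit 2: prefix='1' -> emit 'o', reset
Bit 3: prefix='1' -> emit 'o', reset
Bit 4: prefix='0' (no match yet)
Bit 5: prefix='01' -> emit 'b', reset
Bit 6: prefix='0' (no match yet)
Bit 7: prefix='01' -> emit 'b', reset
Bit 8: prefix='0' (no match yet)
Bit 9: prefix='00' -> emit 'a', reset

Answer: aoobba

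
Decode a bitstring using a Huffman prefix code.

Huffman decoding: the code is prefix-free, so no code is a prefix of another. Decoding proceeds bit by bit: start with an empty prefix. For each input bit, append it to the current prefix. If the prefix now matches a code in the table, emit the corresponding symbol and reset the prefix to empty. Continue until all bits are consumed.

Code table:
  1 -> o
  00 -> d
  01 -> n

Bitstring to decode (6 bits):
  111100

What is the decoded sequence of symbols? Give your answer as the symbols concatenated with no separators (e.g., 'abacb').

Bit 0: prefix='1' -> emit 'o', reset
Bit 1: prefix='1' -> emit 'o', reset
Bit 2: prefix='1' -> emit 'o', reset
Bit 3: prefix='1' -> emit 'o', reset
Bit 4: prefix='0' (no match yet)
Bit 5: prefix='00' -> emit 'd', reset

Answer: ooood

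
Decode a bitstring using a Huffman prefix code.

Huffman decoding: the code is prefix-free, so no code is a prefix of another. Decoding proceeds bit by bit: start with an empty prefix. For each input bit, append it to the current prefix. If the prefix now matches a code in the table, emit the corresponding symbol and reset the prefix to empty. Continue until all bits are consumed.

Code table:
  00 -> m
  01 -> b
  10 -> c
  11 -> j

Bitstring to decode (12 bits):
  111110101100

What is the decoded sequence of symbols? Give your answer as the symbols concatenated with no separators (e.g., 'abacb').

Bit 0: prefix='1' (no match yet)
Bit 1: prefix='11' -> emit 'j', reset
Bit 2: prefix='1' (no match yet)
Bit 3: prefix='11' -> emit 'j', reset
Bit 4: prefix='1' (no match yet)
Bit 5: prefix='10' -> emit 'c', reset
Bit 6: prefix='1' (no match yet)
Bit 7: prefix='10' -> emit 'c', reset
Bit 8: prefix='1' (no match yet)
Bit 9: prefix='11' -> emit 'j', reset
Bit 10: prefix='0' (no match yet)
Bit 11: prefix='00' -> emit 'm', reset

Answer: jjccjm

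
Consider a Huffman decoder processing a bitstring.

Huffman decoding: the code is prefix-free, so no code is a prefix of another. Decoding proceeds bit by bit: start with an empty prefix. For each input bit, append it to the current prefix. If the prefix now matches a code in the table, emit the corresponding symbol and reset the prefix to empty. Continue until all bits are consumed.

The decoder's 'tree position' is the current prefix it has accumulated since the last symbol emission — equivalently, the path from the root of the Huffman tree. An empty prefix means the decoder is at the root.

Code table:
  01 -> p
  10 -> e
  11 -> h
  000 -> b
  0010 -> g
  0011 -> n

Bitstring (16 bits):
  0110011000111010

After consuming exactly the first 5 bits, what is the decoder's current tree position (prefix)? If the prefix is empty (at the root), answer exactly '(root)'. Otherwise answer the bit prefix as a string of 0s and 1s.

Bit 0: prefix='0' (no match yet)
Bit 1: prefix='01' -> emit 'p', reset
Bit 2: prefix='1' (no match yet)
Bit 3: prefix='10' -> emit 'e', reset
Bit 4: prefix='0' (no match yet)

Answer: 0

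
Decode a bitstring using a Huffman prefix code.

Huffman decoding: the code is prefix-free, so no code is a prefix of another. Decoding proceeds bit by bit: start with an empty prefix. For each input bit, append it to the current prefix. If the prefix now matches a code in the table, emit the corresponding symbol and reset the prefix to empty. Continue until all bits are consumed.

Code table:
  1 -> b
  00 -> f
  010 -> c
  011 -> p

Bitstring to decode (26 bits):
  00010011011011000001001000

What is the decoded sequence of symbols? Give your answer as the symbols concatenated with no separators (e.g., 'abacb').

Bit 0: prefix='0' (no match yet)
Bit 1: prefix='00' -> emit 'f', reset
Bit 2: prefix='0' (no match yet)
Bit 3: prefix='01' (no match yet)
Bit 4: prefix='010' -> emit 'c', reset
Bit 5: prefix='0' (no match yet)
Bit 6: prefix='01' (no match yet)
Bit 7: prefix='011' -> emit 'p', reset
Bit 8: prefix='0' (no match yet)
Bit 9: prefix='01' (no match yet)
Bit 10: prefix='011' -> emit 'p', reset
Bit 11: prefix='0' (no match yet)
Bit 12: prefix='01' (no match yet)
Bit 13: prefix='011' -> emit 'p', reset
Bit 14: prefix='0' (no match yet)
Bit 15: prefix='00' -> emit 'f', reset
Bit 16: prefix='0' (no match yet)
Bit 17: prefix='00' -> emit 'f', reset
Bit 18: prefix='0' (no match yet)
Bit 19: prefix='01' (no match yet)
Bit 20: prefix='010' -> emit 'c', reset
Bit 21: prefix='0' (no match yet)
Bit 22: prefix='01' (no match yet)
Bit 23: prefix='010' -> emit 'c', reset
Bit 24: prefix='0' (no match yet)
Bit 25: prefix='00' -> emit 'f', reset

Answer: fcpppffccf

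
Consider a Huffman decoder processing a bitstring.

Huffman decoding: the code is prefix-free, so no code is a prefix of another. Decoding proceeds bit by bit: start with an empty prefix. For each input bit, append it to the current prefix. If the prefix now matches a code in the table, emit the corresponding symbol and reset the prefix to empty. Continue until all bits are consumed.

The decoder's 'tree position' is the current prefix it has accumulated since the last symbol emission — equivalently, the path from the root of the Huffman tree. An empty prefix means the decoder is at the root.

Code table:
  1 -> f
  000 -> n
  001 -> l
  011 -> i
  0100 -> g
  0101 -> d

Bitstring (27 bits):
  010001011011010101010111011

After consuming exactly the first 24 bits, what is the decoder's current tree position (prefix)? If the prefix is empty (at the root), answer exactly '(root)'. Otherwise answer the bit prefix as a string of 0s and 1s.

Answer: (root)

Derivation:
Bit 0: prefix='0' (no match yet)
Bit 1: prefix='01' (no match yet)
Bit 2: prefix='010' (no match yet)
Bit 3: prefix='0100' -> emit 'g', reset
Bit 4: prefix='0' (no match yet)
Bit 5: prefix='01' (no match yet)
Bit 6: prefix='010' (no match yet)
Bit 7: prefix='0101' -> emit 'd', reset
Bit 8: prefix='1' -> emit 'f', reset
Bit 9: prefix='0' (no match yet)
Bit 10: prefix='01' (no match yet)
Bit 11: prefix='011' -> emit 'i', reset
Bit 12: prefix='0' (no match yet)
Bit 13: prefix='01' (no match yet)
Bit 14: prefix='010' (no match yet)
Bit 15: prefix='0101' -> emit 'd', reset
Bit 16: prefix='0' (no match yet)
Bit 17: prefix='01' (no match yet)
Bit 18: prefix='010' (no match yet)
Bit 19: prefix='0101' -> emit 'd', reset
Bit 20: prefix='0' (no match yet)
Bit 21: prefix='01' (no match yet)
Bit 22: prefix='011' -> emit 'i', reset
Bit 23: prefix='1' -> emit 'f', reset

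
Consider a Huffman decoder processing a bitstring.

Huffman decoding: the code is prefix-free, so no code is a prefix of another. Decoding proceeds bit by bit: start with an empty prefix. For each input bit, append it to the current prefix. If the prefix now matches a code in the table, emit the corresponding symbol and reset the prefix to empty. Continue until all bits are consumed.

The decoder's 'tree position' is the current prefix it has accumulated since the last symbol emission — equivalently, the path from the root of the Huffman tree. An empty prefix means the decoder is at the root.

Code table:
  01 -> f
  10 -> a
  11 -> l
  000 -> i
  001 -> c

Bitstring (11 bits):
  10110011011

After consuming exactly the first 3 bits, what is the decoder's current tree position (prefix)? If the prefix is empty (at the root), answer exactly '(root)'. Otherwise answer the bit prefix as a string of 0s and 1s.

Answer: 1

Derivation:
Bit 0: prefix='1' (no match yet)
Bit 1: prefix='10' -> emit 'a', reset
Bit 2: prefix='1' (no match yet)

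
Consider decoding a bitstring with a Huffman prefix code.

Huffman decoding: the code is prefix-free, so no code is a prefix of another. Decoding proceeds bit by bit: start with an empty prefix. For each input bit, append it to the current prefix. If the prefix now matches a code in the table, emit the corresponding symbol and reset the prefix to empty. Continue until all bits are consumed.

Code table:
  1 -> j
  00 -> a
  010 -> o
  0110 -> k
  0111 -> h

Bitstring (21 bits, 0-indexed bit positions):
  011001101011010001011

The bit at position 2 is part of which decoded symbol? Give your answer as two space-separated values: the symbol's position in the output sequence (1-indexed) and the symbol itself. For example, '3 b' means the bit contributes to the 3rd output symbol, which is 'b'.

Answer: 1 k

Derivation:
Bit 0: prefix='0' (no match yet)
Bit 1: prefix='01' (no match yet)
Bit 2: prefix='011' (no match yet)
Bit 3: prefix='0110' -> emit 'k', reset
Bit 4: prefix='0' (no match yet)
Bit 5: prefix='01' (no match yet)
Bit 6: prefix='011' (no match yet)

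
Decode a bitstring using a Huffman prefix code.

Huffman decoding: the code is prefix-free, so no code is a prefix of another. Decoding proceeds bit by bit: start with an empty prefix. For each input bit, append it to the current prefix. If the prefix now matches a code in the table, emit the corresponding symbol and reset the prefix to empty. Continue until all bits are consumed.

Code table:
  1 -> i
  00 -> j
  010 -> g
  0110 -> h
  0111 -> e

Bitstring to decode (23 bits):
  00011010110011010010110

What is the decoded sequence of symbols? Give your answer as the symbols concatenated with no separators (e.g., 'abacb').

Bit 0: prefix='0' (no match yet)
Bit 1: prefix='00' -> emit 'j', reset
Bit 2: prefix='0' (no match yet)
Bit 3: prefix='01' (no match yet)
Bit 4: prefix='011' (no match yet)
Bit 5: prefix='0110' -> emit 'h', reset
Bit 6: prefix='1' -> emit 'i', reset
Bit 7: prefix='0' (no match yet)
Bit 8: prefix='01' (no match yet)
Bit 9: prefix='011' (no match yet)
Bit 10: prefix='0110' -> emit 'h', reset
Bit 11: prefix='0' (no match yet)
Bit 12: prefix='01' (no match yet)
Bit 13: prefix='011' (no match yet)
Bit 14: prefix='0110' -> emit 'h', reset
Bit 15: prefix='1' -> emit 'i', reset
Bit 16: prefix='0' (no match yet)
Bit 17: prefix='00' -> emit 'j', reset
Bit 18: prefix='1' -> emit 'i', reset
Bit 19: prefix='0' (no match yet)
Bit 20: prefix='01' (no match yet)
Bit 21: prefix='011' (no match yet)
Bit 22: prefix='0110' -> emit 'h', reset

Answer: jhihhijih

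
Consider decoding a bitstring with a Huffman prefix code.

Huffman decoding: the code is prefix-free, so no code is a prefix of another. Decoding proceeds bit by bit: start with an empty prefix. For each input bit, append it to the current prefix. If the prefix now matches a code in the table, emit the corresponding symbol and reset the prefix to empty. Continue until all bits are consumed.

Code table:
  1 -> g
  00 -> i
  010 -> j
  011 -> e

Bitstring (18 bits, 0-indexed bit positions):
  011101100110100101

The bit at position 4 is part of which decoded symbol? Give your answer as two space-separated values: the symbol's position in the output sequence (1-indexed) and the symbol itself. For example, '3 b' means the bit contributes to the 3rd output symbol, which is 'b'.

Bit 0: prefix='0' (no match yet)
Bit 1: prefix='01' (no match yet)
Bit 2: prefix='011' -> emit 'e', reset
Bit 3: prefix='1' -> emit 'g', reset
Bit 4: prefix='0' (no match yet)
Bit 5: prefix='01' (no match yet)
Bit 6: prefix='011' -> emit 'e', reset
Bit 7: prefix='0' (no match yet)
Bit 8: prefix='00' -> emit 'i', reset

Answer: 3 e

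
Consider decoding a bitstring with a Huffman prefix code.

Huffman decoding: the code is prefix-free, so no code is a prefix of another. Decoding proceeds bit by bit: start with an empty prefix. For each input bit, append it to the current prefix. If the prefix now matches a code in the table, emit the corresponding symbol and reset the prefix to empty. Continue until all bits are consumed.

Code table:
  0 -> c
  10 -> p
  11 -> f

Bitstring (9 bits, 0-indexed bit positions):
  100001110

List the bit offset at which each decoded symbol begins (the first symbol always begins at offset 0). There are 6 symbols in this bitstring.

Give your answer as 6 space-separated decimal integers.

Bit 0: prefix='1' (no match yet)
Bit 1: prefix='10' -> emit 'p', reset
Bit 2: prefix='0' -> emit 'c', reset
Bit 3: prefix='0' -> emit 'c', reset
Bit 4: prefix='0' -> emit 'c', reset
Bit 5: prefix='1' (no match yet)
Bit 6: prefix='11' -> emit 'f', reset
Bit 7: prefix='1' (no match yet)
Bit 8: prefix='10' -> emit 'p', reset

Answer: 0 2 3 4 5 7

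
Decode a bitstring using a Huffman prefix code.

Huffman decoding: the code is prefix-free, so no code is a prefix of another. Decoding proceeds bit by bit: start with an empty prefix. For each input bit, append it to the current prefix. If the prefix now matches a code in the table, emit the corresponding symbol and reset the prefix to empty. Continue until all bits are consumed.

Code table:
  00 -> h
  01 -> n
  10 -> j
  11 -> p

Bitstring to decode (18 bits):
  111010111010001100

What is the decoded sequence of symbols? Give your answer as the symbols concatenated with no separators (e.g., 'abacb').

Answer: pjjpjjhph

Derivation:
Bit 0: prefix='1' (no match yet)
Bit 1: prefix='11' -> emit 'p', reset
Bit 2: prefix='1' (no match yet)
Bit 3: prefix='10' -> emit 'j', reset
Bit 4: prefix='1' (no match yet)
Bit 5: prefix='10' -> emit 'j', reset
Bit 6: prefix='1' (no match yet)
Bit 7: prefix='11' -> emit 'p', reset
Bit 8: prefix='1' (no match yet)
Bit 9: prefix='10' -> emit 'j', reset
Bit 10: prefix='1' (no match yet)
Bit 11: prefix='10' -> emit 'j', reset
Bit 12: prefix='0' (no match yet)
Bit 13: prefix='00' -> emit 'h', reset
Bit 14: prefix='1' (no match yet)
Bit 15: prefix='11' -> emit 'p', reset
Bit 16: prefix='0' (no match yet)
Bit 17: prefix='00' -> emit 'h', reset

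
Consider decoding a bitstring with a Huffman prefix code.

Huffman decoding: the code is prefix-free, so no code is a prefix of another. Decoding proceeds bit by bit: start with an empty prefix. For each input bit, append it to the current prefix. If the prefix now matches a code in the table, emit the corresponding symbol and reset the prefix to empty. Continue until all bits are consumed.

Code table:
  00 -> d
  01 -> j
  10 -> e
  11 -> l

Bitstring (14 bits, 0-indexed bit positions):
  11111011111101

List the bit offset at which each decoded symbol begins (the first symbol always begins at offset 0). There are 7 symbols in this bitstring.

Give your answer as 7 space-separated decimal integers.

Answer: 0 2 4 6 8 10 12

Derivation:
Bit 0: prefix='1' (no match yet)
Bit 1: prefix='11' -> emit 'l', reset
Bit 2: prefix='1' (no match yet)
Bit 3: prefix='11' -> emit 'l', reset
Bit 4: prefix='1' (no match yet)
Bit 5: prefix='10' -> emit 'e', reset
Bit 6: prefix='1' (no match yet)
Bit 7: prefix='11' -> emit 'l', reset
Bit 8: prefix='1' (no match yet)
Bit 9: prefix='11' -> emit 'l', reset
Bit 10: prefix='1' (no match yet)
Bit 11: prefix='11' -> emit 'l', reset
Bit 12: prefix='0' (no match yet)
Bit 13: prefix='01' -> emit 'j', reset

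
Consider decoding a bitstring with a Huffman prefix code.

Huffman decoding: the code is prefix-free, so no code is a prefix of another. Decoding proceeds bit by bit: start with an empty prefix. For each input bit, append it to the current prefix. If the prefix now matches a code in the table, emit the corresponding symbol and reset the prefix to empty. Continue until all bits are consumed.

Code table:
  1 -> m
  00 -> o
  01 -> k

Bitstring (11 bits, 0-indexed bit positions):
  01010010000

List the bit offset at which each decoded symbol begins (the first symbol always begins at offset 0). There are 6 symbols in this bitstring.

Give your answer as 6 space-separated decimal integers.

Bit 0: prefix='0' (no match yet)
Bit 1: prefix='01' -> emit 'k', reset
Bit 2: prefix='0' (no match yet)
Bit 3: prefix='01' -> emit 'k', reset
Bit 4: prefix='0' (no match yet)
Bit 5: prefix='00' -> emit 'o', reset
Bit 6: prefix='1' -> emit 'm', reset
Bit 7: prefix='0' (no match yet)
Bit 8: prefix='00' -> emit 'o', reset
Bit 9: prefix='0' (no match yet)
Bit 10: prefix='00' -> emit 'o', reset

Answer: 0 2 4 6 7 9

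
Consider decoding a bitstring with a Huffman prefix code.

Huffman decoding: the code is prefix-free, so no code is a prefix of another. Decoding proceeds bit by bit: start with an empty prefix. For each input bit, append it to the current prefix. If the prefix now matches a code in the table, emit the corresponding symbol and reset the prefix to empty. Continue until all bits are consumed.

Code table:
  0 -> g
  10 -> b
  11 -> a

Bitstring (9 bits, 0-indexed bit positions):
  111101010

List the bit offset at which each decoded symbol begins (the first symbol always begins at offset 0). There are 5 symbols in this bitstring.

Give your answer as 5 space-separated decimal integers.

Answer: 0 2 4 5 7

Derivation:
Bit 0: prefix='1' (no match yet)
Bit 1: prefix='11' -> emit 'a', reset
Bit 2: prefix='1' (no match yet)
Bit 3: prefix='11' -> emit 'a', reset
Bit 4: prefix='0' -> emit 'g', reset
Bit 5: prefix='1' (no match yet)
Bit 6: prefix='10' -> emit 'b', reset
Bit 7: prefix='1' (no match yet)
Bit 8: prefix='10' -> emit 'b', reset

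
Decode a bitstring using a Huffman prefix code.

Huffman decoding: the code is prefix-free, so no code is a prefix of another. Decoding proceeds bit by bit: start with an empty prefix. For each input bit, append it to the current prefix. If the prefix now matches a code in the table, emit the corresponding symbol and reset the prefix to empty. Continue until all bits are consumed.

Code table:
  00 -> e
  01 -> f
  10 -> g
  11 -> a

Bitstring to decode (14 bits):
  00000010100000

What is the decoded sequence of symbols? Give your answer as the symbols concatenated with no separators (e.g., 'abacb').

Answer: eeeggee

Derivation:
Bit 0: prefix='0' (no match yet)
Bit 1: prefix='00' -> emit 'e', reset
Bit 2: prefix='0' (no match yet)
Bit 3: prefix='00' -> emit 'e', reset
Bit 4: prefix='0' (no match yet)
Bit 5: prefix='00' -> emit 'e', reset
Bit 6: prefix='1' (no match yet)
Bit 7: prefix='10' -> emit 'g', reset
Bit 8: prefix='1' (no match yet)
Bit 9: prefix='10' -> emit 'g', reset
Bit 10: prefix='0' (no match yet)
Bit 11: prefix='00' -> emit 'e', reset
Bit 12: prefix='0' (no match yet)
Bit 13: prefix='00' -> emit 'e', reset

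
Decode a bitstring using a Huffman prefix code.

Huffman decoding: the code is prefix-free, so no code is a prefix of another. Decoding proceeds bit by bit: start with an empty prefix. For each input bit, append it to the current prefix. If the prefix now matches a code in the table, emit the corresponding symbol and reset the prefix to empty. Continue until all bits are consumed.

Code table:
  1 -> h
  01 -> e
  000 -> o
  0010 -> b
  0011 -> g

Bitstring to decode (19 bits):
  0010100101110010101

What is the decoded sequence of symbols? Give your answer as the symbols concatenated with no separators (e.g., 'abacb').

Answer: bhbhhhbhe

Derivation:
Bit 0: prefix='0' (no match yet)
Bit 1: prefix='00' (no match yet)
Bit 2: prefix='001' (no match yet)
Bit 3: prefix='0010' -> emit 'b', reset
Bit 4: prefix='1' -> emit 'h', reset
Bit 5: prefix='0' (no match yet)
Bit 6: prefix='00' (no match yet)
Bit 7: prefix='001' (no match yet)
Bit 8: prefix='0010' -> emit 'b', reset
Bit 9: prefix='1' -> emit 'h', reset
Bit 10: prefix='1' -> emit 'h', reset
Bit 11: prefix='1' -> emit 'h', reset
Bit 12: prefix='0' (no match yet)
Bit 13: prefix='00' (no match yet)
Bit 14: prefix='001' (no match yet)
Bit 15: prefix='0010' -> emit 'b', reset
Bit 16: prefix='1' -> emit 'h', reset
Bit 17: prefix='0' (no match yet)
Bit 18: prefix='01' -> emit 'e', reset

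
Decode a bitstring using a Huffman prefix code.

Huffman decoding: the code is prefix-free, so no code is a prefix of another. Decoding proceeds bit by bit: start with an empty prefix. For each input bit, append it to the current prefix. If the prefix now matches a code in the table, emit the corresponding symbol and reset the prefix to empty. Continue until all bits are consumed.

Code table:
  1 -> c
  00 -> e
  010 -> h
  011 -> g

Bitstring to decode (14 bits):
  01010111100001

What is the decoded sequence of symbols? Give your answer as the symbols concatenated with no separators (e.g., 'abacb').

Answer: hcgcceec

Derivation:
Bit 0: prefix='0' (no match yet)
Bit 1: prefix='01' (no match yet)
Bit 2: prefix='010' -> emit 'h', reset
Bit 3: prefix='1' -> emit 'c', reset
Bit 4: prefix='0' (no match yet)
Bit 5: prefix='01' (no match yet)
Bit 6: prefix='011' -> emit 'g', reset
Bit 7: prefix='1' -> emit 'c', reset
Bit 8: prefix='1' -> emit 'c', reset
Bit 9: prefix='0' (no match yet)
Bit 10: prefix='00' -> emit 'e', reset
Bit 11: prefix='0' (no match yet)
Bit 12: prefix='00' -> emit 'e', reset
Bit 13: prefix='1' -> emit 'c', reset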